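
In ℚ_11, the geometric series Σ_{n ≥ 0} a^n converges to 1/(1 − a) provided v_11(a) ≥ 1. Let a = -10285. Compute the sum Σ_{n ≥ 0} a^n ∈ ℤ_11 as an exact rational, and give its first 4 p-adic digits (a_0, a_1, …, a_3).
Σ a^n = 1/(1 − a) = 1/10286;  first 4 digits = (1, 0, 3, 3)

v_11(a) = 2 ≥ 1, so the series converges in ℤ_11 to 1/(1 − a) = 1/(1 − (-10285)) = 1/10286. Expand this rational in ℤ_11: compute digits iteratively via d_i = x_i mod 11, x_{i+1} = (x_i − d_i)/11. The first 4 digits are (1, 0, 3, 3).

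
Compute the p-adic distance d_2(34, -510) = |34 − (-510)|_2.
d_2(34, -510) = 1/32

Step 1 — x − y = 34 − (-510) = 544. Step 2 — v_2(544) = 5 (factor: 544 = (2^5 · 17); the sign does not affect v_p). Step 3 — |x − y|_2 = 2^{-5} = 1/32.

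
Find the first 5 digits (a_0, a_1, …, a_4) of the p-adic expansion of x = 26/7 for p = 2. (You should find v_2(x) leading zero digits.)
(a_0, …, a_4) = (0, 1, 1, 0, 1)

v_2(26/7) = 1, so a_0 = ... = a_0 = 0. Factor out: x = 2^1 · u with u = 13/7 a unit in ℤ_2. Expand u iteratively via a_{v+i} = u_i mod 2, u_{i+1} = (u_i − a_{v+i})/2:
  u_0 = 13/7;  a_1 = 1;  u_1 = (u_0 − 1)/2 = 3/7
  u_1 = 3/7;  a_2 = 1;  u_2 = (u_1 − 1)/2 = -2/7
  u_2 = -2/7;  a_3 = 0;  u_3 = (u_2 − 0)/2 = -1/7
  u_3 = -1/7;  a_4 = 1;  u_4 = (u_3 − 1)/2 = -4/7
Digits: (0, 1, 1, 0, 1).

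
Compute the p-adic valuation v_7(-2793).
v_7(-2793) = 2

v_7(n) is the largest exponent k such that 7^k divides n. Factor out: -2793 = -7^2 · 57. (Sign doesn't affect v_p.) So v_7(-2793) = 2.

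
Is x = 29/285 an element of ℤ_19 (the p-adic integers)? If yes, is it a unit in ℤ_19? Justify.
x ∉ ℤ_19 (v_19(x) = -1 < 0)

ℤ_19 = {x ∈ ℚ_19 : v_19(x) ≥ 0} and ℤ_19^× = {x ∈ ℤ_19 : v_19(x) = 0}. Here v_19(29/285) = v_19(num) − v_19(den) = -1; compare against these criteria.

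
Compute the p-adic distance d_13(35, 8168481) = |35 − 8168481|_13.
d_13(35, 8168481) = 1/371293

Step 1 — x − y = 35 − 8168481 = -8168446. Step 2 — v_13(-8168446) = 5 (factor: -8168446 = −(13^5 · 22); the sign does not affect v_p). Step 3 — |x − y|_13 = 13^{-5} = 1/371293.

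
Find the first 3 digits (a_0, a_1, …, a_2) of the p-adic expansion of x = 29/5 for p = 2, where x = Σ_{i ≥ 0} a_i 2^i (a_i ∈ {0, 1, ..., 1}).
(a_0, …, a_2) = (1, 0, 0)

v_2(29/5) = 0 (numerator and denominator both coprime to 2), so x ∈ ℤ_2^×. Compute digits iteratively via a_i = x_i mod 2, x_{i+1} = (x_i − a_i)/2, with x_0 = x:
  x_0 = 29/5;  a_0 = 1;  x_1 = (x_0 − 1)/2 = 12/5
  x_1 = 12/5;  a_1 = 0;  x_2 = (x_1 − 0)/2 = 6/5
  x_2 = 6/5;  a_2 = 0;  x_3 = (x_2 − 0)/2 = 3/5
Digits: (1, 0, 0).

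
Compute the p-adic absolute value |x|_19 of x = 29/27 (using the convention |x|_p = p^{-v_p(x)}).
|29/27|_19 = 1

Step 1 — compute v_19(x) by factoring powers of 19 out of the numerator and denominator: v_19(29/27) = 0. Step 2 — apply |x|_p = p^{-v_p(x)} = 19^{0} = 1.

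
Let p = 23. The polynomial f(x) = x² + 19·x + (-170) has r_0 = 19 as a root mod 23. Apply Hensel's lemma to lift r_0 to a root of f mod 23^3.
r_2 = 10645 (mod 12167)

Hensel: r_{i+1} = r_i − f(r_i)·(f′(r_i))^{-1} mod 23^{i+2}, f′(x) = 2x + 19. Iterate:
  r_0 = 19 (mod 23)
  r_1 = 65 (mod 529)
  r_2 = 10645 (mod 12167)
Final: r = 10645 satisfies f(r) ≡ 0 mod 23^3.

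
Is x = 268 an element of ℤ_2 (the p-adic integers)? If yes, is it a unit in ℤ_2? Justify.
x ∈ ℤ_2 but not a unit; v_2(x) = 2 > 0

ℤ_2 = {x ∈ ℚ_2 : v_2(x) ≥ 0} and ℤ_2^× = {x ∈ ℤ_2 : v_2(x) = 0}. Here v_2(268) = v_2(num) − v_2(den) = 2; compare against these criteria.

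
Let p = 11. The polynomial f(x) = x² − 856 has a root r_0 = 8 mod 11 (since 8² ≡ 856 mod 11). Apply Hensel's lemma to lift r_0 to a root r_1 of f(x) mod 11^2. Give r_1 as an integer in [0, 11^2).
r_1 = 118 (mod 121)

Hensel's recurrence: r_{i+1} = r_i − f(r_i)·(f′(r_i))^{-1} mod 11^{i+2}, with f′(x) = 2x. Iterate:
  r_0 = 8 (mod 11)
  r_1 = 118 (mod 121)
Final: r_1 = 118, and one checks f(r_1) ≡ 0 mod 11^2.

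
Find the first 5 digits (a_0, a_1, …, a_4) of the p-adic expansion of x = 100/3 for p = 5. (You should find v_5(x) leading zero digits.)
(a_0, …, a_4) = (0, 0, 3, 3, 1)

v_5(100/3) = 2, so a_0 = ... = a_1 = 0. Factor out: x = 5^2 · u with u = 4/3 a unit in ℤ_5. Expand u iteratively via a_{v+i} = u_i mod 5, u_{i+1} = (u_i − a_{v+i})/5:
  u_0 = 4/3;  a_2 = 3;  u_1 = (u_0 − 3)/5 = -1/3
  u_1 = -1/3;  a_3 = 3;  u_2 = (u_1 − 3)/5 = -2/3
  u_2 = -2/3;  a_4 = 1;  u_3 = (u_2 − 1)/5 = -1/3
Digits: (0, 0, 3, 3, 1).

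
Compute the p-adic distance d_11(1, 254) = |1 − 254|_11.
d_11(1, 254) = 1/11

Step 1 — x − y = 1 − 254 = -253. Step 2 — v_11(-253) = 1 (factor: -253 = −(11^1 · 23); the sign does not affect v_p). Step 3 — |x − y|_11 = 11^{-1} = 1/11.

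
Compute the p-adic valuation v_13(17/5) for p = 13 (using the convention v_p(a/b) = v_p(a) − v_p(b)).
v_13(17/5) = 0

Factor powers of 13 from the numerator and denominator of the reduced fraction: 17 = 13^0 · 17 and 5 = 13^0 · 5. Apply v_p(a/b) = v_p(a) − v_p(b): v_13(17/5) = 0 − 0 = 0.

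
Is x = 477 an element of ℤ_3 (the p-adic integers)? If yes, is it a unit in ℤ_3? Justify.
x ∈ ℤ_3 but not a unit; v_3(x) = 2 > 0

ℤ_3 = {x ∈ ℚ_3 : v_3(x) ≥ 0} and ℤ_3^× = {x ∈ ℤ_3 : v_3(x) = 0}. Here v_3(477) = v_3(num) − v_3(den) = 2; compare against these criteria.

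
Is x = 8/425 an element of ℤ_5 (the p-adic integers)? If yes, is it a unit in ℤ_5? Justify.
x ∉ ℤ_5 (v_5(x) = -2 < 0)

ℤ_5 = {x ∈ ℚ_5 : v_5(x) ≥ 0} and ℤ_5^× = {x ∈ ℤ_5 : v_5(x) = 0}. Here v_5(8/425) = v_5(num) − v_5(den) = -2; compare against these criteria.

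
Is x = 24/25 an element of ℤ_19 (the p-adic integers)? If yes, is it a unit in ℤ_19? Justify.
x ∈ ℤ_19^× (unit); v_19(x) = 0

ℤ_19 = {x ∈ ℚ_19 : v_19(x) ≥ 0} and ℤ_19^× = {x ∈ ℤ_19 : v_19(x) = 0}. Here v_19(24/25) = v_19(num) − v_19(den) = 0; compare against these criteria.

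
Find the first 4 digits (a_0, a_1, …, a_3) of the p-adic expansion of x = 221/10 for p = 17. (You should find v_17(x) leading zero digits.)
(a_0, …, a_3) = (0, 3, 5, 15)

v_17(221/10) = 1, so a_0 = ... = a_0 = 0. Factor out: x = 17^1 · u with u = 13/10 a unit in ℤ_17. Expand u iteratively via a_{v+i} = u_i mod 17, u_{i+1} = (u_i − a_{v+i})/17:
  u_0 = 13/10;  a_1 = 3;  u_1 = (u_0 − 3)/17 = -1/10
  u_1 = -1/10;  a_2 = 5;  u_2 = (u_1 − 5)/17 = -3/10
  u_2 = -3/10;  a_3 = 15;  u_3 = (u_2 − 15)/17 = -9/10
Digits: (0, 3, 5, 15).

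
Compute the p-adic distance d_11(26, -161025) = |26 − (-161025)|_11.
d_11(26, -161025) = 1/161051

Step 1 — x − y = 26 − (-161025) = 161051. Step 2 — v_11(161051) = 5 (factor: 161051 = (11^5 · 1); the sign does not affect v_p). Step 3 — |x − y|_11 = 11^{-5} = 1/161051.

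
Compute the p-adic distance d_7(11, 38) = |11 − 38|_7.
d_7(11, 38) = 1

Step 1 — x − y = 11 − 38 = -27. Step 2 — v_7(-27) = 0 (factor: -27 = −(7^0 · 27); the sign does not affect v_p). Step 3 — |x − y|_7 = 7^{0} = 1.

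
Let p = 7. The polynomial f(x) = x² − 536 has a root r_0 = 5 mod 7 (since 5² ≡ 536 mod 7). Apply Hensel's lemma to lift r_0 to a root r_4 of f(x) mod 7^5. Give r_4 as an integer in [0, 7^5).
r_4 = 13634 (mod 16807)

Hensel's recurrence: r_{i+1} = r_i − f(r_i)·(f′(r_i))^{-1} mod 7^{i+2}, with f′(x) = 2x. Iterate:
  r_0 = 5 (mod 7)
  r_1 = 12 (mod 49)
  r_2 = 257 (mod 343)
  r_3 = 1629 (mod 2401)
  r_4 = 13634 (mod 16807)
Final: r_4 = 13634, and one checks f(r_4) ≡ 0 mod 7^5.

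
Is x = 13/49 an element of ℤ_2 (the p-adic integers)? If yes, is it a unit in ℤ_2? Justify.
x ∈ ℤ_2^× (unit); v_2(x) = 0

ℤ_2 = {x ∈ ℚ_2 : v_2(x) ≥ 0} and ℤ_2^× = {x ∈ ℤ_2 : v_2(x) = 0}. Here v_2(13/49) = v_2(num) − v_2(den) = 0; compare against these criteria.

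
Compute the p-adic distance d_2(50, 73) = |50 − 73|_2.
d_2(50, 73) = 1

Step 1 — x − y = 50 − 73 = -23. Step 2 — v_2(-23) = 0 (factor: -23 = −(2^0 · 23); the sign does not affect v_p). Step 3 — |x − y|_2 = 2^{0} = 1.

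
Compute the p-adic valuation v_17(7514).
v_17(7514) = 2

v_17(n) is the largest exponent k such that 17^k divides n. Factor out: 7514 = 17^2 · 26. (Sign doesn't affect v_p.) So v_17(7514) = 2.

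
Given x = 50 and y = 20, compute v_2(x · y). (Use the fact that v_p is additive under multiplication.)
v_2(1000) = 3

v_p(x) = 1 (factor: 50 = 2^1 · 25); v_p(y) = 2 (factor: 20 = 2^2 · 5). Additivity: v_p(xy) = v_p(x) + v_p(y) = 1 + 2 = 3. (Direct check: xy = 1000 = 2^3 · (125).)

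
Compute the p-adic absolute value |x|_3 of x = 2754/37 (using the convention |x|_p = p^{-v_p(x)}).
|2754/37|_3 = 1/81

Step 1 — compute v_3(x) by factoring powers of 3 out of the numerator and denominator: v_3(2754/37) = 4. Step 2 — apply |x|_p = p^{-v_p(x)} = 3^{-4} = 1/81.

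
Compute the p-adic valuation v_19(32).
v_19(32) = 0

v_19(n) is the largest exponent k such that 19^k divides n. Factor out: 32 = 19^0 · 32. (Sign doesn't affect v_p.) So v_19(32) = 0.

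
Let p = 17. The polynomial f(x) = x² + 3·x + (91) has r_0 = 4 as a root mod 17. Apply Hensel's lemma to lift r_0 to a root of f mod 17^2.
r_1 = 72 (mod 289)

Hensel: r_{i+1} = r_i − f(r_i)·(f′(r_i))^{-1} mod 17^{i+2}, f′(x) = 2x + 3. Iterate:
  r_0 = 4 (mod 17)
  r_1 = 72 (mod 289)
Final: r = 72 satisfies f(r) ≡ 0 mod 17^2.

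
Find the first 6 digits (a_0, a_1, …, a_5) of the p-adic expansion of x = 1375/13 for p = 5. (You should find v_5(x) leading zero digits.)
(a_0, …, a_5) = (0, 0, 0, 2, 4, 3)

v_5(1375/13) = 3, so a_0 = ... = a_2 = 0. Factor out: x = 5^3 · u with u = 11/13 a unit in ℤ_5. Expand u iteratively via a_{v+i} = u_i mod 5, u_{i+1} = (u_i − a_{v+i})/5:
  u_0 = 11/13;  a_3 = 2;  u_1 = (u_0 − 2)/5 = -3/13
  u_1 = -3/13;  a_4 = 4;  u_2 = (u_1 − 4)/5 = -11/13
  u_2 = -11/13;  a_5 = 3;  u_3 = (u_2 − 3)/5 = -10/13
Digits: (0, 0, 0, 2, 4, 3).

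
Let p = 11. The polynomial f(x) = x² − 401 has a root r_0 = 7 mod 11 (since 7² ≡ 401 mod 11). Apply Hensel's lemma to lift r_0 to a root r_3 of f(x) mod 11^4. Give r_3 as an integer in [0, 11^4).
r_3 = 2746 (mod 14641)

Hensel's recurrence: r_{i+1} = r_i − f(r_i)·(f′(r_i))^{-1} mod 11^{i+2}, with f′(x) = 2x. Iterate:
  r_0 = 7 (mod 11)
  r_1 = 84 (mod 121)
  r_2 = 84 (mod 1331)
  r_3 = 2746 (mod 14641)
Final: r_3 = 2746, and one checks f(r_3) ≡ 0 mod 11^4.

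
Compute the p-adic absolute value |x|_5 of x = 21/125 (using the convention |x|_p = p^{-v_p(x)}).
|21/125|_5 = 125

Step 1 — compute v_5(x) by factoring powers of 5 out of the numerator and denominator: v_5(21/125) = -3. Step 2 — apply |x|_p = p^{-v_p(x)} = 5^{3} = 125.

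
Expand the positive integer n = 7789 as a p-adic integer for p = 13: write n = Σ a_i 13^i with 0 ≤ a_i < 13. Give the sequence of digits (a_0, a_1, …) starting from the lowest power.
(a_0, a_1, …) = (2, 1, 7, 3)

Repeated division by 13 gives the digits low-to-high: 7789 = 2 + 1·13^1 + 7·13^2 + 3·13^3. Digit sequence: (2, 1, 7, 3).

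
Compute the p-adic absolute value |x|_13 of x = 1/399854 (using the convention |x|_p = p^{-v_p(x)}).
|1/399854|_13 = 28561

Step 1 — compute v_13(x) by factoring powers of 13 out of the numerator and denominator: v_13(1/399854) = -4. Step 2 — apply |x|_p = p^{-v_p(x)} = 13^{4} = 28561.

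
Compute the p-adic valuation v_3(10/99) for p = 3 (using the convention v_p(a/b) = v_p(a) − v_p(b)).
v_3(10/99) = -2

Factor powers of 3 from the numerator and denominator of the reduced fraction: 10 = 3^0 · 10 and 99 = 3^2 · 11. Apply v_p(a/b) = v_p(a) − v_p(b): v_3(10/99) = 0 − 2 = -2.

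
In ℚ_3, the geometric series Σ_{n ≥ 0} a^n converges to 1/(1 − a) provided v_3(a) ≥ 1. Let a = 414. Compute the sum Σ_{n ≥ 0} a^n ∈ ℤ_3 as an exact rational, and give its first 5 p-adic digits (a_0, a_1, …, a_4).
Σ a^n = 1/(1 − a) = -1/413;  first 5 digits = (1, 0, 1, 0, 0)

v_3(a) = 2 ≥ 1, so the series converges in ℤ_3 to 1/(1 − a) = 1/(1 − 414) = -1/413. Expand this rational in ℤ_3: compute digits iteratively via d_i = x_i mod 3, x_{i+1} = (x_i − d_i)/3. The first 5 digits are (1, 0, 1, 0, 0).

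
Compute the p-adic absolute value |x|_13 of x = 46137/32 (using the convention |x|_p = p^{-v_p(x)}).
|46137/32|_13 = 1/2197

Step 1 — compute v_13(x) by factoring powers of 13 out of the numerator and denominator: v_13(46137/32) = 3. Step 2 — apply |x|_p = p^{-v_p(x)} = 13^{-3} = 1/2197.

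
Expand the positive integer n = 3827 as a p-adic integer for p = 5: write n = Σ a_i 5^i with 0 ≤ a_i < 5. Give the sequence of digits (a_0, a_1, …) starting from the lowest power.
(a_0, a_1, …) = (2, 0, 3, 0, 1, 1)

Repeated division by 5 gives the digits low-to-high: 3827 = 2 + 3·5^2 + 1·5^4 + 1·5^5. Digit sequence: (2, 0, 3, 0, 1, 1).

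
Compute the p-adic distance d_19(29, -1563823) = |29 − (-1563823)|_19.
d_19(29, -1563823) = 1/130321

Step 1 — x − y = 29 − (-1563823) = 1563852. Step 2 — v_19(1563852) = 4 (factor: 1563852 = (19^4 · 12); the sign does not affect v_p). Step 3 — |x − y|_19 = 19^{-4} = 1/130321.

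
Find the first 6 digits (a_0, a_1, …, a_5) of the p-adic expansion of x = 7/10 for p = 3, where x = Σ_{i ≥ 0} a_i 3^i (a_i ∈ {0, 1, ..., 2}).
(a_0, …, a_5) = (1, 2, 2, 0, 0, 2)

v_3(7/10) = 0 (numerator and denominator both coprime to 3), so x ∈ ℤ_3^×. Compute digits iteratively via a_i = x_i mod 3, x_{i+1} = (x_i − a_i)/3, with x_0 = x:
  x_0 = 7/10;  a_0 = 1;  x_1 = (x_0 − 1)/3 = -1/10
  x_1 = -1/10;  a_1 = 2;  x_2 = (x_1 − 2)/3 = -7/10
  x_2 = -7/10;  a_2 = 2;  x_3 = (x_2 − 2)/3 = -9/10
  x_3 = -9/10;  a_3 = 0;  x_4 = (x_3 − 0)/3 = -3/10
  x_4 = -3/10;  a_4 = 0;  x_5 = (x_4 − 0)/3 = -1/10
  x_5 = -1/10;  a_5 = 2;  x_6 = (x_5 − 2)/3 = -7/10
Digits: (1, 2, 2, 0, 0, 2).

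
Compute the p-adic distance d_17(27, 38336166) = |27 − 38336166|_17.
d_17(27, 38336166) = 1/1419857

Step 1 — x − y = 27 − 38336166 = -38336139. Step 2 — v_17(-38336139) = 5 (factor: -38336139 = −(17^5 · 27); the sign does not affect v_p). Step 3 — |x − y|_17 = 17^{-5} = 1/1419857.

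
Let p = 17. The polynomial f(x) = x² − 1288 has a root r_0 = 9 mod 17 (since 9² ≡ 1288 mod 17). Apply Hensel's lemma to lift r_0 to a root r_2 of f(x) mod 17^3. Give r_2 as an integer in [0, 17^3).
r_2 = 2661 (mod 4913)

Hensel's recurrence: r_{i+1} = r_i − f(r_i)·(f′(r_i))^{-1} mod 17^{i+2}, with f′(x) = 2x. Iterate:
  r_0 = 9 (mod 17)
  r_1 = 60 (mod 289)
  r_2 = 2661 (mod 4913)
Final: r_2 = 2661, and one checks f(r_2) ≡ 0 mod 17^3.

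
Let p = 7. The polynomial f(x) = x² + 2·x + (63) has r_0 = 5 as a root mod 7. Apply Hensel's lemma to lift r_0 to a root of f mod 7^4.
r_3 = 397 (mod 2401)

Hensel: r_{i+1} = r_i − f(r_i)·(f′(r_i))^{-1} mod 7^{i+2}, f′(x) = 2x + 2. Iterate:
  r_0 = 5 (mod 7)
  r_1 = 5 (mod 49)
  r_2 = 54 (mod 343)
  r_3 = 397 (mod 2401)
Final: r = 397 satisfies f(r) ≡ 0 mod 7^4.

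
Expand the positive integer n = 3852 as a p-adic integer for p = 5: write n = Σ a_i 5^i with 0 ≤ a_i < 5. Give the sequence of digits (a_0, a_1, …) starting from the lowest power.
(a_0, a_1, …) = (2, 0, 4, 0, 1, 1)

Repeated division by 5 gives the digits low-to-high: 3852 = 2 + 4·5^2 + 1·5^4 + 1·5^5. Digit sequence: (2, 0, 4, 0, 1, 1).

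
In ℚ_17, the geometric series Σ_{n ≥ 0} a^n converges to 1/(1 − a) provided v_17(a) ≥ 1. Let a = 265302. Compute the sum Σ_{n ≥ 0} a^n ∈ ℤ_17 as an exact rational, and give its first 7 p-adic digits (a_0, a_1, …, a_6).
Σ a^n = 1/(1 − a) = -1/265301;  first 7 digits = (1, 0, 0, 3, 3, 0, 9)

v_17(a) = 3 ≥ 1, so the series converges in ℤ_17 to 1/(1 − a) = 1/(1 − 265302) = -1/265301. Expand this rational in ℤ_17: compute digits iteratively via d_i = x_i mod 17, x_{i+1} = (x_i − d_i)/17. The first 7 digits are (1, 0, 0, 3, 3, 0, 9).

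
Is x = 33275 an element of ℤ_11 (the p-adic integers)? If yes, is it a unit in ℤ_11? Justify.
x ∈ ℤ_11 but not a unit; v_11(x) = 3 > 0

ℤ_11 = {x ∈ ℚ_11 : v_11(x) ≥ 0} and ℤ_11^× = {x ∈ ℤ_11 : v_11(x) = 0}. Here v_11(33275) = v_11(num) − v_11(den) = 3; compare against these criteria.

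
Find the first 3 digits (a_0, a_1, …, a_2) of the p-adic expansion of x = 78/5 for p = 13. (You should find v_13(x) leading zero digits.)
(a_0, …, a_2) = (0, 9, 2)

v_13(78/5) = 1, so a_0 = ... = a_0 = 0. Factor out: x = 13^1 · u with u = 6/5 a unit in ℤ_13. Expand u iteratively via a_{v+i} = u_i mod 13, u_{i+1} = (u_i − a_{v+i})/13:
  u_0 = 6/5;  a_1 = 9;  u_1 = (u_0 − 9)/13 = -3/5
  u_1 = -3/5;  a_2 = 2;  u_2 = (u_1 − 2)/13 = -1/5
Digits: (0, 9, 2).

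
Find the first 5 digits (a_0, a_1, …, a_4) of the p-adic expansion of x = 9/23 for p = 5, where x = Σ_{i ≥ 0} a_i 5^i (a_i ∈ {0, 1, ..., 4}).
(a_0, …, a_4) = (3, 1, 1, 3, 0)

v_5(9/23) = 0 (numerator and denominator both coprime to 5), so x ∈ ℤ_5^×. Compute digits iteratively via a_i = x_i mod 5, x_{i+1} = (x_i − a_i)/5, with x_0 = x:
  x_0 = 9/23;  a_0 = 3;  x_1 = (x_0 − 3)/5 = -12/23
  x_1 = -12/23;  a_1 = 1;  x_2 = (x_1 − 1)/5 = -7/23
  x_2 = -7/23;  a_2 = 1;  x_3 = (x_2 − 1)/5 = -6/23
  x_3 = -6/23;  a_3 = 3;  x_4 = (x_3 − 3)/5 = -15/23
  x_4 = -15/23;  a_4 = 0;  x_5 = (x_4 − 0)/5 = -3/23
Digits: (3, 1, 1, 3, 0).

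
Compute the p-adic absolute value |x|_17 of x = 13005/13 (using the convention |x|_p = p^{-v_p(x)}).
|13005/13|_17 = 1/289

Step 1 — compute v_17(x) by factoring powers of 17 out of the numerator and denominator: v_17(13005/13) = 2. Step 2 — apply |x|_p = p^{-v_p(x)} = 17^{-2} = 1/289.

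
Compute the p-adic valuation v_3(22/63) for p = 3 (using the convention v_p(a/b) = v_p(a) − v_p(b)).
v_3(22/63) = -2

Factor powers of 3 from the numerator and denominator of the reduced fraction: 22 = 3^0 · 22 and 63 = 3^2 · 7. Apply v_p(a/b) = v_p(a) − v_p(b): v_3(22/63) = 0 − 2 = -2.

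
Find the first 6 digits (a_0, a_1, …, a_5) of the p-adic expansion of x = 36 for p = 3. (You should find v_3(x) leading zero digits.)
(a_0, …, a_5) = (0, 0, 1, 1, 0, 0)

v_3(36) = 2, so a_0 = ... = a_1 = 0. Factor out: x = 3^2 · u with u = 4 a unit in ℤ_3. Expand u iteratively via a_{v+i} = u_i mod 3, u_{i+1} = (u_i − a_{v+i})/3:
  u_0 = 4;  a_2 = 1;  u_1 = (u_0 − 1)/3 = 1
  u_1 = 1;  a_3 = 1;  u_2 = (u_1 − 1)/3 = 0
  u_2 = 0;  a_4 = 0;  u_3 = (u_2 − 0)/3 = 0
  u_3 = 0;  a_5 = 0;  u_4 = (u_3 − 0)/3 = 0
Digits: (0, 0, 1, 1, 0, 0).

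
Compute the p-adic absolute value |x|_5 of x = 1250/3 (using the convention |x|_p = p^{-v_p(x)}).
|1250/3|_5 = 1/625

Step 1 — compute v_5(x) by factoring powers of 5 out of the numerator and denominator: v_5(1250/3) = 4. Step 2 — apply |x|_p = p^{-v_p(x)} = 5^{-4} = 1/625.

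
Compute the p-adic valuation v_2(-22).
v_2(-22) = 1

v_2(n) is the largest exponent k such that 2^k divides n. Factor out: -22 = -2^1 · 11. (Sign doesn't affect v_p.) So v_2(-22) = 1.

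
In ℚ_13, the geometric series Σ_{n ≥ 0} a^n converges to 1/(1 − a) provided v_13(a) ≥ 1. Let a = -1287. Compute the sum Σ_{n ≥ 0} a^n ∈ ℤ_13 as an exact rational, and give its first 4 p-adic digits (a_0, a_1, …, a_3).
Σ a^n = 1/(1 − a) = 1/1288;  first 4 digits = (1, 5, 4, 7)

v_13(a) = 1 ≥ 1, so the series converges in ℤ_13 to 1/(1 − a) = 1/(1 − (-1287)) = 1/1288. Expand this rational in ℤ_13: compute digits iteratively via d_i = x_i mod 13, x_{i+1} = (x_i − d_i)/13. The first 4 digits are (1, 5, 4, 7).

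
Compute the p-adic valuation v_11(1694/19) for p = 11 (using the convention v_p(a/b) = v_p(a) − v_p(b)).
v_11(1694/19) = 2

Factor powers of 11 from the numerator and denominator of the reduced fraction: 1694 = 11^2 · 14 and 19 = 11^0 · 19. Apply v_p(a/b) = v_p(a) − v_p(b): v_11(1694/19) = 2 − 0 = 2.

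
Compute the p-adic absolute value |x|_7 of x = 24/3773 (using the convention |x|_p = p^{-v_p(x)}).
|24/3773|_7 = 343

Step 1 — compute v_7(x) by factoring powers of 7 out of the numerator and denominator: v_7(24/3773) = -3. Step 2 — apply |x|_p = p^{-v_p(x)} = 7^{3} = 343.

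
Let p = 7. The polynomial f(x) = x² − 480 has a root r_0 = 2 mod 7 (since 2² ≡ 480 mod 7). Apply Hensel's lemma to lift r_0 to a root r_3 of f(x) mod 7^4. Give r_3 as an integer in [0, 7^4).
r_3 = 1640 (mod 2401)

Hensel's recurrence: r_{i+1} = r_i − f(r_i)·(f′(r_i))^{-1} mod 7^{i+2}, with f′(x) = 2x. Iterate:
  r_0 = 2 (mod 7)
  r_1 = 23 (mod 49)
  r_2 = 268 (mod 343)
  r_3 = 1640 (mod 2401)
Final: r_3 = 1640, and one checks f(r_3) ≡ 0 mod 7^4.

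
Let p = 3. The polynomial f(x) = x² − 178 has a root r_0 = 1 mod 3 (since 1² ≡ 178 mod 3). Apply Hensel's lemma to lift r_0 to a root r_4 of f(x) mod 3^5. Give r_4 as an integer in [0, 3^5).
r_4 = 85 (mod 243)

Hensel's recurrence: r_{i+1} = r_i − f(r_i)·(f′(r_i))^{-1} mod 3^{i+2}, with f′(x) = 2x. Iterate:
  r_0 = 1 (mod 3)
  r_1 = 4 (mod 9)
  r_2 = 4 (mod 27)
  r_3 = 4 (mod 81)
  r_4 = 85 (mod 243)
Final: r_4 = 85, and one checks f(r_4) ≡ 0 mod 3^5.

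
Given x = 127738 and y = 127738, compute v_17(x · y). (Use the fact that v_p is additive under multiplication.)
v_17(16316996644) = 6

v_p(x) = 3 (factor: 127738 = 17^3 · 26); v_p(y) = 3 (factor: 127738 = 17^3 · 26). Additivity: v_p(xy) = v_p(x) + v_p(y) = 3 + 3 = 6. (Direct check: xy = 16316996644 = 17^6 · (676).)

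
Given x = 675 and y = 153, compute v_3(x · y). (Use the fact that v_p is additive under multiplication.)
v_3(103275) = 5

v_p(x) = 3 (factor: 675 = 3^3 · 25); v_p(y) = 2 (factor: 153 = 3^2 · 17). Additivity: v_p(xy) = v_p(x) + v_p(y) = 3 + 2 = 5. (Direct check: xy = 103275 = 3^5 · (425).)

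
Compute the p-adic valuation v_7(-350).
v_7(-350) = 1

v_7(n) is the largest exponent k such that 7^k divides n. Factor out: -350 = -7^1 · 50. (Sign doesn't affect v_p.) So v_7(-350) = 1.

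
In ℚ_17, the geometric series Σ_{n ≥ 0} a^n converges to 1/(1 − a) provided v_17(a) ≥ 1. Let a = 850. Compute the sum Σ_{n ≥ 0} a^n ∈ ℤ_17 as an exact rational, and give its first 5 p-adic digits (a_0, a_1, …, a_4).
Σ a^n = 1/(1 − a) = -1/849;  first 5 digits = (1, 16, 3, 10, 1)

v_17(a) = 1 ≥ 1, so the series converges in ℤ_17 to 1/(1 − a) = 1/(1 − 850) = -1/849. Expand this rational in ℤ_17: compute digits iteratively via d_i = x_i mod 17, x_{i+1} = (x_i − d_i)/17. The first 5 digits are (1, 16, 3, 10, 1).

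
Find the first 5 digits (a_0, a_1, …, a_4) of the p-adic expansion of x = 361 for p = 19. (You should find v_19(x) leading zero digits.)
(a_0, …, a_4) = (0, 0, 1, 0, 0)

v_19(361) = 2, so a_0 = ... = a_1 = 0. Factor out: x = 19^2 · u with u = 1 a unit in ℤ_19. Expand u iteratively via a_{v+i} = u_i mod 19, u_{i+1} = (u_i − a_{v+i})/19:
  u_0 = 1;  a_2 = 1;  u_1 = (u_0 − 1)/19 = 0
  u_1 = 0;  a_3 = 0;  u_2 = (u_1 − 0)/19 = 0
  u_2 = 0;  a_4 = 0;  u_3 = (u_2 − 0)/19 = 0
Digits: (0, 0, 1, 0, 0).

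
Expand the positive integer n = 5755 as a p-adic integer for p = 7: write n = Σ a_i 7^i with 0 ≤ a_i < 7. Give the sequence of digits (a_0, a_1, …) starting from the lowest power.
(a_0, a_1, …) = (1, 3, 5, 2, 2)

Repeated division by 7 gives the digits low-to-high: 5755 = 1 + 3·7^1 + 5·7^2 + 2·7^3 + 2·7^4. Digit sequence: (1, 3, 5, 2, 2).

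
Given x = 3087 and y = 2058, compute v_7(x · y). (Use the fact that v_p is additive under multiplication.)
v_7(6353046) = 6

v_p(x) = 3 (factor: 3087 = 7^3 · 9); v_p(y) = 3 (factor: 2058 = 7^3 · 6). Additivity: v_p(xy) = v_p(x) + v_p(y) = 3 + 3 = 6. (Direct check: xy = 6353046 = 7^6 · (54).)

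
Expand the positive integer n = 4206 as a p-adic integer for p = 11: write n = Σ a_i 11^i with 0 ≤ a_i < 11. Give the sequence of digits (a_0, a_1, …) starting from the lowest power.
(a_0, a_1, …) = (4, 8, 1, 3)

Repeated division by 11 gives the digits low-to-high: 4206 = 4 + 8·11^1 + 1·11^2 + 3·11^3. Digit sequence: (4, 8, 1, 3).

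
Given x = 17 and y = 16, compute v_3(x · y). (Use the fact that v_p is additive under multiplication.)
v_3(272) = 0

v_p(x) = 0 (factor: 17 = 3^0 · 17); v_p(y) = 0 (factor: 16 = 3^0 · 16). Additivity: v_p(xy) = v_p(x) + v_p(y) = 0 + 0 = 0. (Direct check: xy = 272 = 3^0 · (272).)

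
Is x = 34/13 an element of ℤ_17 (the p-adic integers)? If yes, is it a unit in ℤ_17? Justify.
x ∈ ℤ_17 but not a unit; v_17(x) = 1 > 0

ℤ_17 = {x ∈ ℚ_17 : v_17(x) ≥ 0} and ℤ_17^× = {x ∈ ℤ_17 : v_17(x) = 0}. Here v_17(34/13) = v_17(num) − v_17(den) = 1; compare against these criteria.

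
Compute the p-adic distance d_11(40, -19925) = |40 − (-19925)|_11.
d_11(40, -19925) = 1/1331

Step 1 — x − y = 40 − (-19925) = 19965. Step 2 — v_11(19965) = 3 (factor: 19965 = (11^3 · 15); the sign does not affect v_p). Step 3 — |x − y|_11 = 11^{-3} = 1/1331.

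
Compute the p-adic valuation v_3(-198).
v_3(-198) = 2

v_3(n) is the largest exponent k such that 3^k divides n. Factor out: -198 = -3^2 · 22. (Sign doesn't affect v_p.) So v_3(-198) = 2.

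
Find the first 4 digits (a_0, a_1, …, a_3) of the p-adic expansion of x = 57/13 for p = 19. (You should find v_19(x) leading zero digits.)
(a_0, …, a_3) = (0, 9, 1, 16)

v_19(57/13) = 1, so a_0 = ... = a_0 = 0. Factor out: x = 19^1 · u with u = 3/13 a unit in ℤ_19. Expand u iteratively via a_{v+i} = u_i mod 19, u_{i+1} = (u_i − a_{v+i})/19:
  u_0 = 3/13;  a_1 = 9;  u_1 = (u_0 − 9)/19 = -6/13
  u_1 = -6/13;  a_2 = 1;  u_2 = (u_1 − 1)/19 = -1/13
  u_2 = -1/13;  a_3 = 16;  u_3 = (u_2 − 16)/19 = -11/13
Digits: (0, 9, 1, 16).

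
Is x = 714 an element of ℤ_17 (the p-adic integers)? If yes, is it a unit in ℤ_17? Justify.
x ∈ ℤ_17 but not a unit; v_17(x) = 1 > 0

ℤ_17 = {x ∈ ℚ_17 : v_17(x) ≥ 0} and ℤ_17^× = {x ∈ ℤ_17 : v_17(x) = 0}. Here v_17(714) = v_17(num) − v_17(den) = 1; compare against these criteria.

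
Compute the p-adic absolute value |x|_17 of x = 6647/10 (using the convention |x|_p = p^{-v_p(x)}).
|6647/10|_17 = 1/289

Step 1 — compute v_17(x) by factoring powers of 17 out of the numerator and denominator: v_17(6647/10) = 2. Step 2 — apply |x|_p = p^{-v_p(x)} = 17^{-2} = 1/289.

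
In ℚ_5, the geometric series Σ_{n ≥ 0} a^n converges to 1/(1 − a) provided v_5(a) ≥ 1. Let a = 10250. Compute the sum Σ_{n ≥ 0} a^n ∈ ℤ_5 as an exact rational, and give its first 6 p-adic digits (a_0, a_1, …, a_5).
Σ a^n = 1/(1 − a) = -1/10249;  first 6 digits = (1, 0, 0, 2, 1, 3)

v_5(a) = 3 ≥ 1, so the series converges in ℤ_5 to 1/(1 − a) = 1/(1 − 10250) = -1/10249. Expand this rational in ℤ_5: compute digits iteratively via d_i = x_i mod 5, x_{i+1} = (x_i − d_i)/5. The first 6 digits are (1, 0, 0, 2, 1, 3).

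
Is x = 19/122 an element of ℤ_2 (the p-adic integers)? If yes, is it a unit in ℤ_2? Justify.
x ∉ ℤ_2 (v_2(x) = -1 < 0)

ℤ_2 = {x ∈ ℚ_2 : v_2(x) ≥ 0} and ℤ_2^× = {x ∈ ℤ_2 : v_2(x) = 0}. Here v_2(19/122) = v_2(num) − v_2(den) = -1; compare against these criteria.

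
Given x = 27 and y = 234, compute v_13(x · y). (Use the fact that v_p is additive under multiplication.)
v_13(6318) = 1

v_p(x) = 0 (factor: 27 = 13^0 · 27); v_p(y) = 1 (factor: 234 = 13^1 · 18). Additivity: v_p(xy) = v_p(x) + v_p(y) = 0 + 1 = 1. (Direct check: xy = 6318 = 13^1 · (486).)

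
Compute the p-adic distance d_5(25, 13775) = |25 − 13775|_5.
d_5(25, 13775) = 1/625

Step 1 — x − y = 25 − 13775 = -13750. Step 2 — v_5(-13750) = 4 (factor: -13750 = −(5^4 · 22); the sign does not affect v_p). Step 3 — |x − y|_5 = 5^{-4} = 1/625.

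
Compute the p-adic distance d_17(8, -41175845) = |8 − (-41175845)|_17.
d_17(8, -41175845) = 1/1419857

Step 1 — x − y = 8 − (-41175845) = 41175853. Step 2 — v_17(41175853) = 5 (factor: 41175853 = (17^5 · 29); the sign does not affect v_p). Step 3 — |x − y|_17 = 17^{-5} = 1/1419857.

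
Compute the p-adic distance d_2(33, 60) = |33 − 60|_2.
d_2(33, 60) = 1

Step 1 — x − y = 33 − 60 = -27. Step 2 — v_2(-27) = 0 (factor: -27 = −(2^0 · 27); the sign does not affect v_p). Step 3 — |x − y|_2 = 2^{0} = 1.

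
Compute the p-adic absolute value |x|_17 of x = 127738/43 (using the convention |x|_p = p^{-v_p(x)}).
|127738/43|_17 = 1/4913

Step 1 — compute v_17(x) by factoring powers of 17 out of the numerator and denominator: v_17(127738/43) = 3. Step 2 — apply |x|_p = p^{-v_p(x)} = 17^{-3} = 1/4913.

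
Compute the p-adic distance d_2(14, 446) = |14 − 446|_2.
d_2(14, 446) = 1/16

Step 1 — x − y = 14 − 446 = -432. Step 2 — v_2(-432) = 4 (factor: -432 = −(2^4 · 27); the sign does not affect v_p). Step 3 — |x − y|_2 = 2^{-4} = 1/16.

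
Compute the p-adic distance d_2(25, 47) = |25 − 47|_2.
d_2(25, 47) = 1/2

Step 1 — x − y = 25 − 47 = -22. Step 2 — v_2(-22) = 1 (factor: -22 = −(2^1 · 11); the sign does not affect v_p). Step 3 — |x − y|_2 = 2^{-1} = 1/2.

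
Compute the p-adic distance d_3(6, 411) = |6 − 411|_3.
d_3(6, 411) = 1/81

Step 1 — x − y = 6 − 411 = -405. Step 2 — v_3(-405) = 4 (factor: -405 = −(3^4 · 5); the sign does not affect v_p). Step 3 — |x − y|_3 = 3^{-4} = 1/81.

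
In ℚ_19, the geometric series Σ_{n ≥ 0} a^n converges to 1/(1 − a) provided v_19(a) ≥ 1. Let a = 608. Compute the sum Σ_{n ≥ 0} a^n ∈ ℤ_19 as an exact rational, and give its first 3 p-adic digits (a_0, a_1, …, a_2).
Σ a^n = 1/(1 − a) = -1/607;  first 3 digits = (1, 13, 18)

v_19(a) = 1 ≥ 1, so the series converges in ℤ_19 to 1/(1 − a) = 1/(1 − 608) = -1/607. Expand this rational in ℤ_19: compute digits iteratively via d_i = x_i mod 19, x_{i+1} = (x_i − d_i)/19. The first 3 digits are (1, 13, 18).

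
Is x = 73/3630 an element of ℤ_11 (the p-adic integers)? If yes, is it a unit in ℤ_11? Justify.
x ∉ ℤ_11 (v_11(x) = -2 < 0)

ℤ_11 = {x ∈ ℚ_11 : v_11(x) ≥ 0} and ℤ_11^× = {x ∈ ℤ_11 : v_11(x) = 0}. Here v_11(73/3630) = v_11(num) − v_11(den) = -2; compare against these criteria.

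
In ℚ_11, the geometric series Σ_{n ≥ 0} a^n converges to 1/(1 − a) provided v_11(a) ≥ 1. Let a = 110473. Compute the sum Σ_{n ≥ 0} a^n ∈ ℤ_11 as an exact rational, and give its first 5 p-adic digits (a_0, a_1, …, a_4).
Σ a^n = 1/(1 − a) = -1/110472;  first 5 digits = (1, 0, 0, 6, 7)

v_11(a) = 3 ≥ 1, so the series converges in ℤ_11 to 1/(1 − a) = 1/(1 − 110473) = -1/110472. Expand this rational in ℤ_11: compute digits iteratively via d_i = x_i mod 11, x_{i+1} = (x_i − d_i)/11. The first 5 digits are (1, 0, 0, 6, 7).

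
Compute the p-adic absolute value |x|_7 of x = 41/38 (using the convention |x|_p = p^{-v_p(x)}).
|41/38|_7 = 1

Step 1 — compute v_7(x) by factoring powers of 7 out of the numerator and denominator: v_7(41/38) = 0. Step 2 — apply |x|_p = p^{-v_p(x)} = 7^{0} = 1.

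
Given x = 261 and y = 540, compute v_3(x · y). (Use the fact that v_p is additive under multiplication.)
v_3(140940) = 5

v_p(x) = 2 (factor: 261 = 3^2 · 29); v_p(y) = 3 (factor: 540 = 3^3 · 20). Additivity: v_p(xy) = v_p(x) + v_p(y) = 2 + 3 = 5. (Direct check: xy = 140940 = 3^5 · (580).)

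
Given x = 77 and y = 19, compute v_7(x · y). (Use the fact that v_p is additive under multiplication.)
v_7(1463) = 1

v_p(x) = 1 (factor: 77 = 7^1 · 11); v_p(y) = 0 (factor: 19 = 7^0 · 19). Additivity: v_p(xy) = v_p(x) + v_p(y) = 1 + 0 = 1. (Direct check: xy = 1463 = 7^1 · (209).)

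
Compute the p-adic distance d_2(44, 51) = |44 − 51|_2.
d_2(44, 51) = 1

Step 1 — x − y = 44 − 51 = -7. Step 2 — v_2(-7) = 0 (factor: -7 = −(2^0 · 7); the sign does not affect v_p). Step 3 — |x − y|_2 = 2^{0} = 1.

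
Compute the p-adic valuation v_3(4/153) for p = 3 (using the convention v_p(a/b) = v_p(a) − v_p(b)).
v_3(4/153) = -2

Factor powers of 3 from the numerator and denominator of the reduced fraction: 4 = 3^0 · 4 and 153 = 3^2 · 17. Apply v_p(a/b) = v_p(a) − v_p(b): v_3(4/153) = 0 − 2 = -2.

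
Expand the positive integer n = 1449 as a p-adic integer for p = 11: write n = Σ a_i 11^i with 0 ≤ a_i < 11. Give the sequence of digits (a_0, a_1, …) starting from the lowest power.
(a_0, a_1, …) = (8, 10, 0, 1)

Repeated division by 11 gives the digits low-to-high: 1449 = 8 + 10·11^1 + 1·11^3. Digit sequence: (8, 10, 0, 1).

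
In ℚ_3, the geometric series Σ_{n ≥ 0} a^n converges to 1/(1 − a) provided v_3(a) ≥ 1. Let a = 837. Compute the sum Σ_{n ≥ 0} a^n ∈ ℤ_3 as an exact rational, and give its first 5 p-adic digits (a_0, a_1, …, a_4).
Σ a^n = 1/(1 − a) = -1/836;  first 5 digits = (1, 0, 0, 1, 1)

v_3(a) = 3 ≥ 1, so the series converges in ℤ_3 to 1/(1 − a) = 1/(1 − 837) = -1/836. Expand this rational in ℤ_3: compute digits iteratively via d_i = x_i mod 3, x_{i+1} = (x_i − d_i)/3. The first 5 digits are (1, 0, 0, 1, 1).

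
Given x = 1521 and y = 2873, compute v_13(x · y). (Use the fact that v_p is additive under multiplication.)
v_13(4369833) = 4

v_p(x) = 2 (factor: 1521 = 13^2 · 9); v_p(y) = 2 (factor: 2873 = 13^2 · 17). Additivity: v_p(xy) = v_p(x) + v_p(y) = 2 + 2 = 4. (Direct check: xy = 4369833 = 13^4 · (153).)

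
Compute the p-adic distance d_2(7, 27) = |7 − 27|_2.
d_2(7, 27) = 1/4

Step 1 — x − y = 7 − 27 = -20. Step 2 — v_2(-20) = 2 (factor: -20 = −(2^2 · 5); the sign does not affect v_p). Step 3 — |x − y|_2 = 2^{-2} = 1/4.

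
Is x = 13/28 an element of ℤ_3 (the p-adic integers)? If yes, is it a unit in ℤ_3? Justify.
x ∈ ℤ_3^× (unit); v_3(x) = 0

ℤ_3 = {x ∈ ℚ_3 : v_3(x) ≥ 0} and ℤ_3^× = {x ∈ ℤ_3 : v_3(x) = 0}. Here v_3(13/28) = v_3(num) − v_3(den) = 0; compare against these criteria.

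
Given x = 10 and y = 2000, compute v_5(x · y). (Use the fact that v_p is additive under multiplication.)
v_5(20000) = 4

v_p(x) = 1 (factor: 10 = 5^1 · 2); v_p(y) = 3 (factor: 2000 = 5^3 · 16). Additivity: v_p(xy) = v_p(x) + v_p(y) = 1 + 3 = 4. (Direct check: xy = 20000 = 5^4 · (32).)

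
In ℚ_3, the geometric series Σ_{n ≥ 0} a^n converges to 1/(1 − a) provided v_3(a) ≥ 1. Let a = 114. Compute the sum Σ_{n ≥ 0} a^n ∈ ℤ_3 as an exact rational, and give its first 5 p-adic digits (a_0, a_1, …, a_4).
Σ a^n = 1/(1 − a) = -1/113;  first 5 digits = (1, 2, 1, 1, 0)

v_3(a) = 1 ≥ 1, so the series converges in ℤ_3 to 1/(1 − a) = 1/(1 − 114) = -1/113. Expand this rational in ℤ_3: compute digits iteratively via d_i = x_i mod 3, x_{i+1} = (x_i − d_i)/3. The first 5 digits are (1, 2, 1, 1, 0).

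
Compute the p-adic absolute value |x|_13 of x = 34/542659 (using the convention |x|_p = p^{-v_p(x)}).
|34/542659|_13 = 28561

Step 1 — compute v_13(x) by factoring powers of 13 out of the numerator and denominator: v_13(34/542659) = -4. Step 2 — apply |x|_p = p^{-v_p(x)} = 13^{4} = 28561.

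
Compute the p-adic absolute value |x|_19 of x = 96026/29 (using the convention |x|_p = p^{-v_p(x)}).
|96026/29|_19 = 1/6859

Step 1 — compute v_19(x) by factoring powers of 19 out of the numerator and denominator: v_19(96026/29) = 3. Step 2 — apply |x|_p = p^{-v_p(x)} = 19^{-3} = 1/6859.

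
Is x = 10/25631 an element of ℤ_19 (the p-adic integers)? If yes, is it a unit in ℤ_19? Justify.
x ∉ ℤ_19 (v_19(x) = -2 < 0)

ℤ_19 = {x ∈ ℚ_19 : v_19(x) ≥ 0} and ℤ_19^× = {x ∈ ℤ_19 : v_19(x) = 0}. Here v_19(10/25631) = v_19(num) − v_19(den) = -2; compare against these criteria.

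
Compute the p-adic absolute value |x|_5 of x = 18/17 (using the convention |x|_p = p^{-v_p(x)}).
|18/17|_5 = 1

Step 1 — compute v_5(x) by factoring powers of 5 out of the numerator and denominator: v_5(18/17) = 0. Step 2 — apply |x|_p = p^{-v_p(x)} = 5^{0} = 1.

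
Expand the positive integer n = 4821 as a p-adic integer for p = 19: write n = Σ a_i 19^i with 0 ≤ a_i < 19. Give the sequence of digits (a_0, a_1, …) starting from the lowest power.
(a_0, a_1, …) = (14, 6, 13)

Repeated division by 19 gives the digits low-to-high: 4821 = 14 + 6·19^1 + 13·19^2. Digit sequence: (14, 6, 13).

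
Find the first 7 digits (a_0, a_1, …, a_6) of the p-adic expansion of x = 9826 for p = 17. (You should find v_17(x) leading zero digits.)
(a_0, …, a_6) = (0, 0, 0, 2, 0, 0, 0)

v_17(9826) = 3, so a_0 = ... = a_2 = 0. Factor out: x = 17^3 · u with u = 2 a unit in ℤ_17. Expand u iteratively via a_{v+i} = u_i mod 17, u_{i+1} = (u_i − a_{v+i})/17:
  u_0 = 2;  a_3 = 2;  u_1 = (u_0 − 2)/17 = 0
  u_1 = 0;  a_4 = 0;  u_2 = (u_1 − 0)/17 = 0
  u_2 = 0;  a_5 = 0;  u_3 = (u_2 − 0)/17 = 0
  u_3 = 0;  a_6 = 0;  u_4 = (u_3 − 0)/17 = 0
Digits: (0, 0, 0, 2, 0, 0, 0).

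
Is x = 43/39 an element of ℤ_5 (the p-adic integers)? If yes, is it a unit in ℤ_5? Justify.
x ∈ ℤ_5^× (unit); v_5(x) = 0

ℤ_5 = {x ∈ ℚ_5 : v_5(x) ≥ 0} and ℤ_5^× = {x ∈ ℤ_5 : v_5(x) = 0}. Here v_5(43/39) = v_5(num) − v_5(den) = 0; compare against these criteria.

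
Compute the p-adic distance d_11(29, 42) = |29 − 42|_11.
d_11(29, 42) = 1

Step 1 — x − y = 29 − 42 = -13. Step 2 — v_11(-13) = 0 (factor: -13 = −(11^0 · 13); the sign does not affect v_p). Step 3 — |x − y|_11 = 11^{0} = 1.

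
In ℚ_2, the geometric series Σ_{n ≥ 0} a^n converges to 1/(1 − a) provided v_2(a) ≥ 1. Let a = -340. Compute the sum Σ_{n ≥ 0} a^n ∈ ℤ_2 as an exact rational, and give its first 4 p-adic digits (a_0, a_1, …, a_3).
Σ a^n = 1/(1 − a) = 1/341;  first 4 digits = (1, 0, 1, 1)

v_2(a) = 2 ≥ 1, so the series converges in ℤ_2 to 1/(1 − a) = 1/(1 − (-340)) = 1/341. Expand this rational in ℤ_2: compute digits iteratively via d_i = x_i mod 2, x_{i+1} = (x_i − d_i)/2. The first 4 digits are (1, 0, 1, 1).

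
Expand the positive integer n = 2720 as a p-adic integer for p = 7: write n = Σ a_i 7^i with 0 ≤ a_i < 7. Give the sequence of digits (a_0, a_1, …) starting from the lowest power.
(a_0, a_1, …) = (4, 3, 6, 0, 1)

Repeated division by 7 gives the digits low-to-high: 2720 = 4 + 3·7^1 + 6·7^2 + 1·7^4. Digit sequence: (4, 3, 6, 0, 1).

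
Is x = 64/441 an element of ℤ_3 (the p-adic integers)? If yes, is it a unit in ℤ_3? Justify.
x ∉ ℤ_3 (v_3(x) = -2 < 0)

ℤ_3 = {x ∈ ℚ_3 : v_3(x) ≥ 0} and ℤ_3^× = {x ∈ ℤ_3 : v_3(x) = 0}. Here v_3(64/441) = v_3(num) − v_3(den) = -2; compare against these criteria.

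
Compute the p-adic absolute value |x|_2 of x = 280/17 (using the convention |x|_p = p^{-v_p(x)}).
|280/17|_2 = 1/8

Step 1 — compute v_2(x) by factoring powers of 2 out of the numerator and denominator: v_2(280/17) = 3. Step 2 — apply |x|_p = p^{-v_p(x)} = 2^{-3} = 1/8.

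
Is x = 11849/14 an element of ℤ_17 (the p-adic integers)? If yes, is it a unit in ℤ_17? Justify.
x ∈ ℤ_17 but not a unit; v_17(x) = 2 > 0

ℤ_17 = {x ∈ ℚ_17 : v_17(x) ≥ 0} and ℤ_17^× = {x ∈ ℤ_17 : v_17(x) = 0}. Here v_17(11849/14) = v_17(num) − v_17(den) = 2; compare against these criteria.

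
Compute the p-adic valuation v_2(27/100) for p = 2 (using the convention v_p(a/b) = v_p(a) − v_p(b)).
v_2(27/100) = -2

Factor powers of 2 from the numerator and denominator of the reduced fraction: 27 = 2^0 · 27 and 100 = 2^2 · 25. Apply v_p(a/b) = v_p(a) − v_p(b): v_2(27/100) = 0 − 2 = -2.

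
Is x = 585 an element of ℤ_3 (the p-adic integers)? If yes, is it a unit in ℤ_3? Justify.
x ∈ ℤ_3 but not a unit; v_3(x) = 2 > 0

ℤ_3 = {x ∈ ℚ_3 : v_3(x) ≥ 0} and ℤ_3^× = {x ∈ ℤ_3 : v_3(x) = 0}. Here v_3(585) = v_3(num) − v_3(den) = 2; compare against these criteria.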